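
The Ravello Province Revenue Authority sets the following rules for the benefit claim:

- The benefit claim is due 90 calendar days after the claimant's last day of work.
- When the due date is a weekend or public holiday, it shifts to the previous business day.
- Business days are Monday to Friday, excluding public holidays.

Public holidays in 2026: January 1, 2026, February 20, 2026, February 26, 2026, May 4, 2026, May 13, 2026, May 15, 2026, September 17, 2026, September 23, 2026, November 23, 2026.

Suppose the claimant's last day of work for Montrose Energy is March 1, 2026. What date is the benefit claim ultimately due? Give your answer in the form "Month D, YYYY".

90 calendar days after March 1, 2026 is May 30, 2026.
May 30, 2026 falls on a Saturday. Rolling to the preceding business day gives May 29, 2026, a Friday.
So the filing is due May 29, 2026.

May 29, 2026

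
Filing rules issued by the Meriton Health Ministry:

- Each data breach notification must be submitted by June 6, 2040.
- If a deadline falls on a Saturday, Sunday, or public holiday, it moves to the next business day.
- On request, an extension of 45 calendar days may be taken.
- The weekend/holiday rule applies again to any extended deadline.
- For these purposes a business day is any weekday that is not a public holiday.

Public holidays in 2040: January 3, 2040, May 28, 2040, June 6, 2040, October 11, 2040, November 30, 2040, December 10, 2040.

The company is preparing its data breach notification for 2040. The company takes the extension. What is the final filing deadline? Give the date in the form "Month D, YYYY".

July 23, 2040

The statutory due date is June 6, 2040.
June 6, 2040 falls on a listed holiday. Rolling to the next business day gives June 7, 2040, a Thursday.
With the 45-day extension, June 7, 2040 becomes July 22, 2040.
July 22, 2040 is a Sunday; the next business day is July 23, 2040 (Monday).
So the filing is due July 23, 2040.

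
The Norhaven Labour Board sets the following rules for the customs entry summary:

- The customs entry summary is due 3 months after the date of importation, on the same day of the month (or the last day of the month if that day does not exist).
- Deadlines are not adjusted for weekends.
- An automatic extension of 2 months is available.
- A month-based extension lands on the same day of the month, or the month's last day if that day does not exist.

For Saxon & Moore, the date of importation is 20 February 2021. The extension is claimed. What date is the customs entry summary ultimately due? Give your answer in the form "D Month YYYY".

3 months from 20 February 2021 is 20 May 2021.
20 May 2021 is a Thursday; no weekend or holiday adjustment applies.
Applying the 2 months extension: 2 months after 20 May 2021 is 20 July 2021.
20 July 2021 falls on a Tuesday. The rules make no weekend/holiday allowance, so it remains 20 July 2021.
Deadline: 20 July 2021.

20 July 2021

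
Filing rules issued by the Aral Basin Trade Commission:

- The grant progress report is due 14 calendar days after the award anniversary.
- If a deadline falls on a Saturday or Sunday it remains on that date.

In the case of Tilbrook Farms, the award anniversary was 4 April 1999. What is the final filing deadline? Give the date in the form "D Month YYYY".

Adding 14 calendar days to 4 April 1999 gives 18 April 1999.
18 April 1999 is a Sunday; no weekend or holiday adjustment applies.
The final due date is 18 April 1999.

18 April 1999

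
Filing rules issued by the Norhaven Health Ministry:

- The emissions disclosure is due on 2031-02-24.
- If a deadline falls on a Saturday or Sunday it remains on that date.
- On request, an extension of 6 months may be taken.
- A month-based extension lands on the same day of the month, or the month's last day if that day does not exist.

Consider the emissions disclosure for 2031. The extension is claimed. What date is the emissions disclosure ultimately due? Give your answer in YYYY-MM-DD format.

Start from the fixed due date, 2031-02-24.
No adjustment is made for weekends or holidays, so 2031-02-24 stands.
Applying the 6 months extension: 6 months after 2031-02-24 is 2031-08-24.
No adjustment is made for weekends or holidays, so 2031-08-24 stands.
Final deadline: 2031-08-24.

2031-08-24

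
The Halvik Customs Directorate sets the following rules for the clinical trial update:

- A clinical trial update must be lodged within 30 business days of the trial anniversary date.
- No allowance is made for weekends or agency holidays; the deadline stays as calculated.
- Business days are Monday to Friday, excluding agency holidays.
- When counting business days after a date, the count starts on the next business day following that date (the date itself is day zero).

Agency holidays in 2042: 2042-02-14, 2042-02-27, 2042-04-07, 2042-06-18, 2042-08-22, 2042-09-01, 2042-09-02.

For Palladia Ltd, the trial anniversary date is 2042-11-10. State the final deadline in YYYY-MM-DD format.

Starting the day after 2042-11-10 and counting 30 business days lands on 2042-12-22.
2042-12-22 is a Monday; no weekend or holiday adjustment applies.
So the filing is due 2042-12-22.

2042-12-22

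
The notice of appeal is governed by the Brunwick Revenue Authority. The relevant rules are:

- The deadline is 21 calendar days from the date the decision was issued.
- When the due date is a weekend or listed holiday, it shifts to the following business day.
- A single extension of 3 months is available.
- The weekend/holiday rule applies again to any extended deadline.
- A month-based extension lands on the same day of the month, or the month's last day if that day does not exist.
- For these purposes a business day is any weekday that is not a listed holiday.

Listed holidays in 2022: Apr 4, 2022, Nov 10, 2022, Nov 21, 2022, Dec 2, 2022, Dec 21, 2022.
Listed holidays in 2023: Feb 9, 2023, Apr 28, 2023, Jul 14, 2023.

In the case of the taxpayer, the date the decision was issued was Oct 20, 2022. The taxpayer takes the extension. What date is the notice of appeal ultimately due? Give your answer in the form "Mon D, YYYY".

Feb 13, 2023

Trigger date Oct 20, 2022 + 21 calendar days = Nov 10, 2022.
Nov 10, 2022 falls on a listed holiday. Rolling to the next business day gives Nov 11, 2022, a Friday.
Applying the 3 months extension: 3 months after Nov 11, 2022 is Feb 11, 2023.
Feb 11, 2023 is a Saturday, so it moves to the next business day, Feb 13, 2023 (Monday).
Final deadline: Feb 13, 2023.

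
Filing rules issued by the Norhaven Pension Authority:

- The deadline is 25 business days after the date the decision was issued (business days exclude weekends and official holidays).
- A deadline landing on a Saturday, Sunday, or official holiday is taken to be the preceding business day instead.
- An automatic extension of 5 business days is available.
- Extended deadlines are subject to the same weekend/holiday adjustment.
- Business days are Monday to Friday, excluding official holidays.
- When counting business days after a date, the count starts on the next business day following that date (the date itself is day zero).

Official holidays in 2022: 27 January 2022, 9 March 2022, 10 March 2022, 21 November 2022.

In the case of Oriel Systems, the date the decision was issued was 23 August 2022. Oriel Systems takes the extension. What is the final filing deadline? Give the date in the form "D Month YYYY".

4 October 2022

25 business days after 23 August 2022, excluding weekends and holidays, is 27 September 2022.
Since 27 September 2022 is a Tuesday and not a holiday, the date is unchanged.
Counting 5 further business days from 27 September 2022 reaches 4 October 2022.
4 October 2022 (Tuesday) is already a business day.
So the filing is due 4 October 2022.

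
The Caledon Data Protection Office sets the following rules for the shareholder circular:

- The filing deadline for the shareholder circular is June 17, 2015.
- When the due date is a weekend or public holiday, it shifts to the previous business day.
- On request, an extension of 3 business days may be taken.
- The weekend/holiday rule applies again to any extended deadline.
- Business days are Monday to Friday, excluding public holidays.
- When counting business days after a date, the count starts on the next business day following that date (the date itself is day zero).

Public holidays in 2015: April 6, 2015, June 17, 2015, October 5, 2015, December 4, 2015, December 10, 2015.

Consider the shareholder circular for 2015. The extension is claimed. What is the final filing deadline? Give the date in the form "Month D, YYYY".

June 22, 2015

The statutory due date is June 17, 2015.
Because June 17, 2015 is a listed holiday, the deadline becomes June 16, 2015 (Tuesday).
Counting 3 further business days from June 16, 2015 reaches June 22, 2015.
June 22, 2015 (Monday) is already a business day.
The final due date is June 22, 2015.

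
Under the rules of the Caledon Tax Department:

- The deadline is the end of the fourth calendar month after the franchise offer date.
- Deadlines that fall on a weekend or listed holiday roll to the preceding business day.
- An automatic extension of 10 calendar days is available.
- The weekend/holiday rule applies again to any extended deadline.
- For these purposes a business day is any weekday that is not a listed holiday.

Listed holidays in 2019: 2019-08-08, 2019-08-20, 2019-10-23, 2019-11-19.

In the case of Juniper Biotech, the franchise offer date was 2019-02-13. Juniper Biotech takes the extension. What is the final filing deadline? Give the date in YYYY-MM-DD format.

4 months after 2019-02-13 falls in June 2019; the last day of that month is 2019-06-30.
2019-06-30 is a Sunday, so it moves to the preceding business day, 2019-06-28 (Friday).
Add the 10 calendar-day extension to 2019-06-28: 2019-07-08.
2019-07-08 (Monday) is already a business day.
Deadline: 2019-07-08.

2019-07-08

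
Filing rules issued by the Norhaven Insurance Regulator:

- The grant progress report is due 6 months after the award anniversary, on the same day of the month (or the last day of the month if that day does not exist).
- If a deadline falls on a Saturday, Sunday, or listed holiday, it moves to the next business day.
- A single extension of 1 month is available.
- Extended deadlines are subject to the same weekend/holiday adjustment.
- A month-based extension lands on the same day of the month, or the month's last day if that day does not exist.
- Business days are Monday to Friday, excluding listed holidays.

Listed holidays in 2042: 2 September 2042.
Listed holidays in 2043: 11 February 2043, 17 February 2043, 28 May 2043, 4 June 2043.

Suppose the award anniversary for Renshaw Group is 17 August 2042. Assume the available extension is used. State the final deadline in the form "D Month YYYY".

18 March 2043

Moving 6 months forward from 17 August 2042 on the corresponding day gives 17 February 2043.
17 February 2043 falls on a listed holiday. Rolling to the next business day gives 18 February 2043, a Wednesday.
Add 1 month to 18 February 2043: 18 March 2043.
18 March 2043 falls on a Wednesday, which is a business day, so no adjustment is needed.
Final deadline: 18 March 2043.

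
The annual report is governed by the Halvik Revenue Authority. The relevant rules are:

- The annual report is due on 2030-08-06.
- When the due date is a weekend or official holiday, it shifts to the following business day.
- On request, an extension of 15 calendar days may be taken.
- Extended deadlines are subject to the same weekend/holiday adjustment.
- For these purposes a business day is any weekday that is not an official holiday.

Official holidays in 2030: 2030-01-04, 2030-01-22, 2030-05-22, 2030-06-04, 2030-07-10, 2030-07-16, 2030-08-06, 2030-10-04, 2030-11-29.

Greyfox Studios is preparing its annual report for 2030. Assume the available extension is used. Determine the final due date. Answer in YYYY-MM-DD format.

2030-08-22

Start from the fixed due date, 2030-08-06.
Because 2030-08-06 is a listed holiday, the deadline becomes 2030-08-07 (Wednesday).
The 15-calendar-day extension moves the deadline from 2030-08-07 to 2030-08-22.
2030-08-22 is a Thursday and not a listed holiday, so it stands.
So the filing is due 2030-08-22.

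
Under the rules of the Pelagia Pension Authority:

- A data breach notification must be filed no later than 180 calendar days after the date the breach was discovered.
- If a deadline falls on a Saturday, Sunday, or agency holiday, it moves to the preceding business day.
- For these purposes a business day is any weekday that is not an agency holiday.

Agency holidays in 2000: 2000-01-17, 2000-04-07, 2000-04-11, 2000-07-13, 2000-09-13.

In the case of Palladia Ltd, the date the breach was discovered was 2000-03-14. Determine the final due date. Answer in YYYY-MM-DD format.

Adding 180 calendar days to 2000-03-14 gives 2000-09-10.
2000-09-10 falls on a Sunday. Rolling to the preceding business day gives 2000-09-08, a Friday.
Final deadline: 2000-09-08.

2000-09-08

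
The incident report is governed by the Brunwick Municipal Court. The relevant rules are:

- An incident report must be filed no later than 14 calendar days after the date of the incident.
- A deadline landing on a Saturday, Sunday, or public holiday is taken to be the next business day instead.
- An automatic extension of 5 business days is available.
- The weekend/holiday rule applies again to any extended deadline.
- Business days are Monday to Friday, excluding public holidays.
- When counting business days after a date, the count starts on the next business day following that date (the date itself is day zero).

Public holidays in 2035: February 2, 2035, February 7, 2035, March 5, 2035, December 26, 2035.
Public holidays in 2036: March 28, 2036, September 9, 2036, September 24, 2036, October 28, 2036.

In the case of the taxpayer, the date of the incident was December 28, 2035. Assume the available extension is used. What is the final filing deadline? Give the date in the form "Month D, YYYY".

January 18, 2036

14 calendar days after December 28, 2035 is January 11, 2036.
January 11, 2036 falls on a Friday, which is a business day, so no adjustment is needed.
The 5-business-day extension runs from January 11, 2036 to January 18, 2036.
Since January 18, 2036 is a Friday and not a holiday, the date is unchanged.
The final due date is January 18, 2036.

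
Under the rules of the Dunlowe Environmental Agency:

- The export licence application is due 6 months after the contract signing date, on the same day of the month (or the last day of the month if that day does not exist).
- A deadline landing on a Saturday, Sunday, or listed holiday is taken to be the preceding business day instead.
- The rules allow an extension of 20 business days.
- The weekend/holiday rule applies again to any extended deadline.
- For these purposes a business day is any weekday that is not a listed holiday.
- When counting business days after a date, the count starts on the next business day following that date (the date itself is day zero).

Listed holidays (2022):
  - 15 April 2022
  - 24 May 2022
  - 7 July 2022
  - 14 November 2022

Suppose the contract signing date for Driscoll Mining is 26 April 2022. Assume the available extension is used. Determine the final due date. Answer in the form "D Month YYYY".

Moving 6 months forward from 26 April 2022 on the corresponding day gives 26 October 2022.
26 October 2022 falls on a Wednesday, which is a business day, so no adjustment is needed.
Counting 20 further business days from 26 October 2022 reaches 24 November 2022.
Since 24 November 2022 is a Thursday and not a holiday, the date is unchanged.
So the filing is due 24 November 2022.

24 November 2022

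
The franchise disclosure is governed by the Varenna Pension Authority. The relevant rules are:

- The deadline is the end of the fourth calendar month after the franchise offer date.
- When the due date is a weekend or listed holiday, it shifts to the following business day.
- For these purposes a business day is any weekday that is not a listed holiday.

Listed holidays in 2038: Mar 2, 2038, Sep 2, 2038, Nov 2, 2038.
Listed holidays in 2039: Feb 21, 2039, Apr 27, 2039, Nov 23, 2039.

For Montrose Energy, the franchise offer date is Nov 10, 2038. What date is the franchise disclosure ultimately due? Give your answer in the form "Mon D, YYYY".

4 months after Nov 10, 2038 is March 2039; that month ends on Mar 31, 2039.
Mar 31, 2039 (Thursday) is already a business day.
The final due date is Mar 31, 2039.

Mar 31, 2039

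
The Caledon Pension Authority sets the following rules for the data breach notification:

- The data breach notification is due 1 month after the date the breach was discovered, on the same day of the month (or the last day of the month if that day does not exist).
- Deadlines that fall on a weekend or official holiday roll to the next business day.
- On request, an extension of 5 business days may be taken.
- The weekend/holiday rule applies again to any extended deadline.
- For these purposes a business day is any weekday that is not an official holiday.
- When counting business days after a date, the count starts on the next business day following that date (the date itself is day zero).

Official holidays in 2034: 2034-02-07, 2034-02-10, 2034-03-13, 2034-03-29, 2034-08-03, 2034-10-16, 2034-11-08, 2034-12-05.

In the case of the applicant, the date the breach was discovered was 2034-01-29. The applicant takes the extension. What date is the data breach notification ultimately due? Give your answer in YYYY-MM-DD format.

Moving 1 month forward from 2034-01-29 on the corresponding day gives 2034-02-28 (day 29 does not exist in February, so the month's last day is used).
2034-02-28 is a Tuesday and not a listed holiday, so it stands.
Counting 5 further business days from 2034-02-28 reaches 2034-03-07.
2034-03-07 (Tuesday) is already a business day.
Deadline: 2034-03-07.

2034-03-07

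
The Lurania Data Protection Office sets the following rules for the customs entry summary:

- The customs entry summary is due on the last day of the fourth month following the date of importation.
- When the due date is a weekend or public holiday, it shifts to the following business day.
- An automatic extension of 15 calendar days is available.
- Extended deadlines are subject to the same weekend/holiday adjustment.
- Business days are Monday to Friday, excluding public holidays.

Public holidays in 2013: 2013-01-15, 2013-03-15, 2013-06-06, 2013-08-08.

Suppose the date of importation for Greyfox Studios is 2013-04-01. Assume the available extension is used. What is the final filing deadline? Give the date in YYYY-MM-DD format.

The fourth month after 2013-04-01 is August 2013, whose last day is 2013-08-31.
2013-08-31 falls on a Saturday. Rolling to the next business day gives 2013-09-02, a Monday.
Applying the 15-calendar-day extension: 2013-09-02 + 15 days = 2013-09-17.
2013-09-17 falls on a Tuesday, which is a business day, so no adjustment is needed.
The final due date is 2013-09-17.

2013-09-17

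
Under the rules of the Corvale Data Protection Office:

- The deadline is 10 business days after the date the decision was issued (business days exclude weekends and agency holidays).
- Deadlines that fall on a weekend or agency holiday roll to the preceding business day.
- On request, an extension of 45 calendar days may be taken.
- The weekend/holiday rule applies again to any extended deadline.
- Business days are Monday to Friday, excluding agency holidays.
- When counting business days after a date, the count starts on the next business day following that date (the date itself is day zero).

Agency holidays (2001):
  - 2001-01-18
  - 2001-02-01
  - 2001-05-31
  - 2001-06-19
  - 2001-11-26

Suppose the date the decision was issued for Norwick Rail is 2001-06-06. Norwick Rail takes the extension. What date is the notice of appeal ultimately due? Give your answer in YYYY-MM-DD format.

10 business days after 2001-06-06, excluding weekends and holidays, is 2001-06-21.
2001-06-21 is a Thursday and not a listed holiday, so it stands.
Applying the 45-calendar-day extension: 2001-06-21 + 45 days = 2001-08-05.
2001-08-05 is a Sunday, so it moves to the preceding business day, 2001-08-03 (Friday).
So the filing is due 2001-08-03.

2001-08-03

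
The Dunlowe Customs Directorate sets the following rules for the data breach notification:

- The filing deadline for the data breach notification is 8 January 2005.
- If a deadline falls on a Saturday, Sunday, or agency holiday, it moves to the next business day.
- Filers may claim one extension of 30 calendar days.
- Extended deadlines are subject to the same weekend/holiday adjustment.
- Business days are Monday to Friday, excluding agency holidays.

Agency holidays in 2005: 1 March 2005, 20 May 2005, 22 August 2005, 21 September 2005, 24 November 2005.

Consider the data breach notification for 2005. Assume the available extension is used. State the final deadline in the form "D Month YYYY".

9 February 2005

The stated deadline is 8 January 2005.
Because 8 January 2005 is a Saturday, the deadline becomes 10 January 2005 (Monday).
With the 30-day extension, 10 January 2005 becomes 9 February 2005.
Since 9 February 2005 is a Wednesday and not a holiday, the date is unchanged.
The final due date is 9 February 2005.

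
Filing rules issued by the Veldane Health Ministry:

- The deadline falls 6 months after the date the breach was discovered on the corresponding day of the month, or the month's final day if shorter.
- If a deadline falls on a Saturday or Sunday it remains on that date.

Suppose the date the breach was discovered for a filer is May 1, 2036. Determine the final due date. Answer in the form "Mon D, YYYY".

Nov 1, 2036

6 months from May 1, 2036 is Nov 1, 2036.
No adjustment is made for weekends or holidays, so Nov 1, 2036 stands.
So the filing is due Nov 1, 2036.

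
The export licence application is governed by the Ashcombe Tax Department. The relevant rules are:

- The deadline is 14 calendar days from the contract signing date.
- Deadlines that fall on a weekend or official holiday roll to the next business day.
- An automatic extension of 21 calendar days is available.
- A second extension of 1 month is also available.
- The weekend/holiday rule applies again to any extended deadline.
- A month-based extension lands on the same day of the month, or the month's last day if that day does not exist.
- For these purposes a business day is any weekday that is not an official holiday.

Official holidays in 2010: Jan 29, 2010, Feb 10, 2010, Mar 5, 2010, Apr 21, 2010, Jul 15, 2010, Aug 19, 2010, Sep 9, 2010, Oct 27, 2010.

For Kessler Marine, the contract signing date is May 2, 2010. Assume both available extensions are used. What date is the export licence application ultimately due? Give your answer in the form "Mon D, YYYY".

Jul 7, 2010

Trigger date May 2, 2010 + 14 calendar days = May 16, 2010.
May 16, 2010 is a Sunday; the next business day is May 17, 2010 (Monday).
With the 21-day extension, May 17, 2010 becomes Jun 7, 2010.
Jun 7, 2010 is a Monday and not a listed holiday, so it stands.
Applying the 1 month extension: 1 month after Jun 7, 2010 is Jul 7, 2010.
Jul 7, 2010 (Wednesday) is already a business day.
Deadline: Jul 7, 2010.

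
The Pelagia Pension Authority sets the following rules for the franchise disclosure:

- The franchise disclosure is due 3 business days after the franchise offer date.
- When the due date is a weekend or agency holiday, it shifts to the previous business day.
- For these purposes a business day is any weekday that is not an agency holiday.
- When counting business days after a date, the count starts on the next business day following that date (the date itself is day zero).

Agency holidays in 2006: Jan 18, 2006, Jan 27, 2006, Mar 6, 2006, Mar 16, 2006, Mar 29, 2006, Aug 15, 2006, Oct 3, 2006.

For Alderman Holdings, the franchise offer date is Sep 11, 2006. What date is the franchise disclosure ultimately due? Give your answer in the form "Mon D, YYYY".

Sep 14, 2006

Counting 3 business days after Sep 11, 2006 (skipping weekends and listed holidays) reaches Sep 14, 2006.
Sep 14, 2006 falls on a Thursday, which is a business day, so no adjustment is needed.
The final due date is Sep 14, 2006.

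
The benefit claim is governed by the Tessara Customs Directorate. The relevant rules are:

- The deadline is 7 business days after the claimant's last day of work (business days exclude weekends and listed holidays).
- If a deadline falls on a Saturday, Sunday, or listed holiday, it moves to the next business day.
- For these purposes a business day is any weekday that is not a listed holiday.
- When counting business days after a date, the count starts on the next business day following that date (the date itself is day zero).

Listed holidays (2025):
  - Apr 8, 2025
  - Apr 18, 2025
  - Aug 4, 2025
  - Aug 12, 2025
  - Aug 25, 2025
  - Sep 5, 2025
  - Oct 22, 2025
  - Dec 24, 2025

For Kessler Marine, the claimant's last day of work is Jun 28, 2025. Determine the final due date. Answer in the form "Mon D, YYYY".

Counting 7 business days after Jun 28, 2025 (skipping weekends and listed holidays) reaches Jul 8, 2025.
Jul 8, 2025 falls on a Tuesday, which is a business day, so no adjustment is needed.
Deadline: Jul 8, 2025.

Jul 8, 2025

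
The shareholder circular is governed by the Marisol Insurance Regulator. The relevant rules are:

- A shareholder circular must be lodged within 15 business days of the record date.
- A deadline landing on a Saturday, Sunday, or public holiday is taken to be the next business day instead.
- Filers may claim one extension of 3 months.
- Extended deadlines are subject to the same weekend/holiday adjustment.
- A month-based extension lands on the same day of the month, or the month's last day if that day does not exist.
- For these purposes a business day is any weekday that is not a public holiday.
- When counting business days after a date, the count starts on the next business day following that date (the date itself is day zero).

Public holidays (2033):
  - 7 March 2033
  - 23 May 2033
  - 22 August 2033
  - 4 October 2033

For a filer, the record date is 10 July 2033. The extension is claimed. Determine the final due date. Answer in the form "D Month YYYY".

31 October 2033

15 business days after 10 July 2033, excluding weekends and holidays, is 29 July 2033.
29 July 2033 is a Friday and not a listed holiday, so it stands.
Add 3 months to 29 July 2033: 29 October 2033.
29 October 2033 is a Saturday; the next business day is 31 October 2033 (Monday).
So the filing is due 31 October 2033.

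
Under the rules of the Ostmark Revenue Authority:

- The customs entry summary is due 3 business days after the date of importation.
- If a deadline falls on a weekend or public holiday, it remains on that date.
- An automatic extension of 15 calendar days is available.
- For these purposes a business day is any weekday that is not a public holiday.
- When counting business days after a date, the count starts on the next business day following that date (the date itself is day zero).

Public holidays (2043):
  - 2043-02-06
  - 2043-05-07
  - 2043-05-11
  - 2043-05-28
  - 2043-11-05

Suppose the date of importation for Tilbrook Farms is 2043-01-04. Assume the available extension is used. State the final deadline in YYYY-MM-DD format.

2043-01-22

Counting 3 business days after 2043-01-04 (skipping weekends and listed holidays) reaches 2043-01-07.
No adjustment is made for weekends or holidays, so 2043-01-07 stands.
Applying the 15-calendar-day extension: 2043-01-07 + 15 days = 2043-01-22.
2043-01-22 falls on a Thursday. The rules make no weekend/holiday allowance, so it remains 2043-01-22.
Final deadline: 2043-01-22.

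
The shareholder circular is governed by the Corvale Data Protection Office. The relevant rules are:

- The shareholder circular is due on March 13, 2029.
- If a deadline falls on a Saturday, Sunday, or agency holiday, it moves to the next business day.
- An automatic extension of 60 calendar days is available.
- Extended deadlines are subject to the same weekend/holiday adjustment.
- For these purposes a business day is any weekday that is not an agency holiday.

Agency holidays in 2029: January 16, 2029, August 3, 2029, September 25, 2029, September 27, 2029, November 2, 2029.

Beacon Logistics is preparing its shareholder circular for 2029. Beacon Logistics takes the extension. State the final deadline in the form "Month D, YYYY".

Start from the fixed due date, March 13, 2029.
March 13, 2029 (Tuesday) is already a business day.
With the 60-day extension, March 13, 2029 becomes May 12, 2029.
May 12, 2029 is a Saturday, so it moves to the next business day, May 14, 2029 (Monday).
Final deadline: May 14, 2029.

May 14, 2029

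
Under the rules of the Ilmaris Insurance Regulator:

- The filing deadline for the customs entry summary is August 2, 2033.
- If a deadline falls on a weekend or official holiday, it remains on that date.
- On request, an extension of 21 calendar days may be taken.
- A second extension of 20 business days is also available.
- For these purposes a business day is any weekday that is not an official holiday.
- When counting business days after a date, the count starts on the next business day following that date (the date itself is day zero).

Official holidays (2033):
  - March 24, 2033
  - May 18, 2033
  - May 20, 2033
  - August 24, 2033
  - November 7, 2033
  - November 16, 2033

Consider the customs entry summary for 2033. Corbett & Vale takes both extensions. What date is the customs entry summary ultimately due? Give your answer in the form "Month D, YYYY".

The stated deadline is August 2, 2033.
August 2, 2033 falls on a Tuesday. The rules make no weekend/holiday allowance, so it remains August 2, 2033.
Applying the 21-calendar-day extension: August 2, 2033 + 21 days = August 23, 2033.
No adjustment is made for weekends or holidays, so August 23, 2033 stands.
The 20-business-day extension runs from August 23, 2033 to September 21, 2033.
September 21, 2033 falls on a Wednesday. The rules make no weekend/holiday allowance, so it remains September 21, 2033.
Final deadline: September 21, 2033.

September 21, 2033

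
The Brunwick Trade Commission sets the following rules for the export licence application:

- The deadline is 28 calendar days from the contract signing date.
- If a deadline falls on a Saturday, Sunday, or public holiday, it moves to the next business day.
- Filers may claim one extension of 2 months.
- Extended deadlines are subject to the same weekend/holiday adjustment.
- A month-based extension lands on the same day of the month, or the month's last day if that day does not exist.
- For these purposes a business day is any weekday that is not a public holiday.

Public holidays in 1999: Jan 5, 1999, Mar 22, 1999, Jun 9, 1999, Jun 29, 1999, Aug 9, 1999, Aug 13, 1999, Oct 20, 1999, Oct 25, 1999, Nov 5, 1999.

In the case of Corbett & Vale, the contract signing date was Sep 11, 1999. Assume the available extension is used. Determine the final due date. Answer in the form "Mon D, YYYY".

Dec 13, 1999

Adding 28 calendar days to Sep 11, 1999 gives Oct 9, 1999.
Oct 9, 1999 is a Saturday, so it moves to the next business day, Oct 11, 1999 (Monday).
The 2 months extension carries Oct 11, 1999 to Dec 11, 1999.
Dec 11, 1999 falls on a Saturday. Rolling to the next business day gives Dec 13, 1999, a Monday.
The final due date is Dec 13, 1999.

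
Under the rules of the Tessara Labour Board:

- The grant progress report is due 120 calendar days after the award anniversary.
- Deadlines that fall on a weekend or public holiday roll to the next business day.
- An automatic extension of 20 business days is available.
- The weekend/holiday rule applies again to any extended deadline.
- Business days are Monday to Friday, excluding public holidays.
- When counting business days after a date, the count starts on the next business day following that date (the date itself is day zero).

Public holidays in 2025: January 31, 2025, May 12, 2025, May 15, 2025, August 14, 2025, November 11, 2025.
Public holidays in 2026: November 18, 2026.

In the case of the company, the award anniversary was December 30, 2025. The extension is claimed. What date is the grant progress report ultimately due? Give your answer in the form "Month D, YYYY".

May 27, 2026

Trigger date December 30, 2025 + 120 calendar days = April 29, 2026.
April 29, 2026 is a Wednesday and not a listed holiday, so it stands.
Applying the 20-business-day extension: 20 business days after April 29, 2026 is May 27, 2026.
May 27, 2026 (Wednesday) is already a business day.
The final due date is May 27, 2026.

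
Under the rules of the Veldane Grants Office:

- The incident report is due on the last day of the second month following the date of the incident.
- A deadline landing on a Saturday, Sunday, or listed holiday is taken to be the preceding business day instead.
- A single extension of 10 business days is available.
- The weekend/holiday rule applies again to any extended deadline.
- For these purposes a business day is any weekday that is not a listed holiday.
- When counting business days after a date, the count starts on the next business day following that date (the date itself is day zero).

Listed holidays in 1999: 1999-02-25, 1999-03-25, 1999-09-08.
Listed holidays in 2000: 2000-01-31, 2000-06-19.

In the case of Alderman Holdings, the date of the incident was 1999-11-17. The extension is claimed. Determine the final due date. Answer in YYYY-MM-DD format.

2 months after 1999-11-17 is January 2000; that month ends on 2000-01-31.
2000-01-31 is a listed holiday; the preceding business day is 2000-01-28 (Friday).
The 10-business-day extension runs from 2000-01-28 to 2000-02-14.
2000-02-14 (Monday) is already a business day.
The final due date is 2000-02-14.

2000-02-14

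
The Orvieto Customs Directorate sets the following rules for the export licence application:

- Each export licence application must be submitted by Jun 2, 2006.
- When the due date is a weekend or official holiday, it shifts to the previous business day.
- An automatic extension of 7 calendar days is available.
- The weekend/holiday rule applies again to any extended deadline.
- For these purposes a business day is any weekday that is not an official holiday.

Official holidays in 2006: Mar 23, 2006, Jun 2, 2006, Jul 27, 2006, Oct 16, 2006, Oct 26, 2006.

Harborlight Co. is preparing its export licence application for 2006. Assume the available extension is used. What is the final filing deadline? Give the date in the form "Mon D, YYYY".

Jun 8, 2006

The statutory due date is Jun 2, 2006.
Because Jun 2, 2006 is a listed holiday, the deadline becomes Jun 1, 2006 (Thursday).
Add the 7 calendar-day extension to Jun 1, 2006: Jun 8, 2006.
Since Jun 8, 2006 is a Thursday and not a holiday, the date is unchanged.
So the filing is due Jun 8, 2006.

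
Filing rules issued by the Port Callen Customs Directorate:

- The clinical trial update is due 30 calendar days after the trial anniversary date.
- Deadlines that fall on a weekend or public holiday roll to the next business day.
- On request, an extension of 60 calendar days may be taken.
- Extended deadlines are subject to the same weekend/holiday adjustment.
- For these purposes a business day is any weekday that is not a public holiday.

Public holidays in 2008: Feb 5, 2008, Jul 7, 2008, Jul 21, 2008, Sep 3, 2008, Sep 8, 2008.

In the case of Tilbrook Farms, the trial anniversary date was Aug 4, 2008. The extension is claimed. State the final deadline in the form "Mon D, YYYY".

Nov 3, 2008

From Aug 4, 2008, 30 calendar days later is Sep 3, 2008.
Because Sep 3, 2008 is a listed holiday, the deadline becomes Sep 4, 2008 (Thursday).
Applying the 60-calendar-day extension: Sep 4, 2008 + 60 days = Nov 3, 2008.
Nov 3, 2008 (Monday) is already a business day.
Deadline: Nov 3, 2008.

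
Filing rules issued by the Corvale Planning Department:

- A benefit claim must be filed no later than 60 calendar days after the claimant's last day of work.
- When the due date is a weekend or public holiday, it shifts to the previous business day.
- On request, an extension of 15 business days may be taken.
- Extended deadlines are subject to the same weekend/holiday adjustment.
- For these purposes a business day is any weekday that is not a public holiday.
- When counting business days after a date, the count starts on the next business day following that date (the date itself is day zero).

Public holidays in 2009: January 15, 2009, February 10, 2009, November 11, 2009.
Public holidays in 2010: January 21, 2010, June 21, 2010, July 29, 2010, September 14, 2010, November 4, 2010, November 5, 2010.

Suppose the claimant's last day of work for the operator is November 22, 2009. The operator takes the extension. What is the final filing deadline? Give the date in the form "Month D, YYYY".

60 calendar days after November 22, 2009 is January 21, 2010.
January 21, 2010 is a listed holiday, so it moves to the preceding business day, January 20, 2010 (Wednesday).
Counting 15 further business days from January 20, 2010 reaches February 11, 2010.
Since February 11, 2010 is a Thursday and not a holiday, the date is unchanged.
Deadline: February 11, 2010.

February 11, 2010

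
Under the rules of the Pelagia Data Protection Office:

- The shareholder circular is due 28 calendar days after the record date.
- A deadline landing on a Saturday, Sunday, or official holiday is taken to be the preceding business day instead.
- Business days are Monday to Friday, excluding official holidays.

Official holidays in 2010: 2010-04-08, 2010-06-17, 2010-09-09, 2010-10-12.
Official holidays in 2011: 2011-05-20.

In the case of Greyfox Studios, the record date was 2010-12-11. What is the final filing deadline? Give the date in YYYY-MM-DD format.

28 calendar days after 2010-12-11 is 2011-01-08.
2011-01-08 is a Saturday; the preceding business day is 2011-01-07 (Friday).
Final deadline: 2011-01-07.

2011-01-07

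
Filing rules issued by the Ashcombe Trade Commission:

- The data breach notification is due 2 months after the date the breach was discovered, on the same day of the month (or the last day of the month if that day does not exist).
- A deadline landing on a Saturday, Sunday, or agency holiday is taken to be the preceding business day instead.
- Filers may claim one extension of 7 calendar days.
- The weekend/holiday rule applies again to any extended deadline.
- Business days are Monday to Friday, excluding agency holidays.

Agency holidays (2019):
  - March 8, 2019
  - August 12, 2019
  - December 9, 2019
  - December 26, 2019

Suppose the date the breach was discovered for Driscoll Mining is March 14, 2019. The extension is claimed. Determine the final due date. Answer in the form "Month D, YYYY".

2 months from March 14, 2019 is May 14, 2019.
May 14, 2019 (Tuesday) is already a business day.
With the 7-day extension, May 14, 2019 becomes May 21, 2019.
May 21, 2019 is a Tuesday and not a listed holiday, so it stands.
So the filing is due May 21, 2019.

May 21, 2019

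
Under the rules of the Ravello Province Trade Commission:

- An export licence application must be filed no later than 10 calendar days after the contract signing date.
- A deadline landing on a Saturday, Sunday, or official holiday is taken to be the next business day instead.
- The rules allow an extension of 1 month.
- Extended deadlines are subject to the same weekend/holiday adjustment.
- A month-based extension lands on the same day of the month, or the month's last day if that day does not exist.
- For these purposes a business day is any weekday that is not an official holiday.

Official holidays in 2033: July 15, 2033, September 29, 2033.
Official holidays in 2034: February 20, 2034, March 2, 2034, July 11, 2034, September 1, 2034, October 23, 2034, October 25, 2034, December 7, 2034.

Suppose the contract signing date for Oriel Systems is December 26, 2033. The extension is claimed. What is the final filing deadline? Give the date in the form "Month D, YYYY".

From December 26, 2033, 10 calendar days later is January 5, 2034.
January 5, 2034 (Thursday) is already a business day.
Add 1 month to January 5, 2034: February 5, 2034.
February 5, 2034 is a Sunday; the next business day is February 6, 2034 (Monday).
So the filing is due February 6, 2034.

February 6, 2034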